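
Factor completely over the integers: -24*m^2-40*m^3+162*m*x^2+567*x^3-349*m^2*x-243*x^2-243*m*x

-(5*m-7*x+3)*(8*m+9*x)*(m+9*x)

Group: 5*m*(-8*m^2-81*m*x-81*x^2) + (-7*x+3)*(-8*m^2-81*m*x-81*x^2); both groups contain (-8*m^2-81*m*x-81*x^2), so (5*m-7*x+3) is a factor with cofactor -8*m^2-81*m*x-81*x^2.
The cofactor groups again: -8*m^2-81*m*x-81*x^2 = -8*m*(m+9*x) - 9*x*(m+9*x); both groups contain (m+9*x), giving -(8*m+9*x)*(m+9*x).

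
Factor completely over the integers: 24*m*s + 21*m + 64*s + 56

(3*m + 8)*(8*s + 7)

Group as (24*m*s + 21*m) + (64*s + 56) = 3*m*(8*s + 7) + 8*(8*s + 7).
Both groups share the factor (8*s + 7).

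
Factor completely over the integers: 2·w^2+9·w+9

(2·w+3)·(w+3)

Need a pair with product 2·9 = 18 and sum 9: that's 6 and 3.
Split the middle term: 2·w^2+6·w + 3·w+9 = 2·w·(w+3) + 3·(w+3).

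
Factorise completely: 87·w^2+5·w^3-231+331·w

(5·w-3)·(w+11)·(w+7)

Trying the rational-root candidates, w = -11 is a root, so (w+11) is a factor; dividing leaves 5·w^2+32·w-21.
The remaining quadratic factors as (5·w-3)(w+7).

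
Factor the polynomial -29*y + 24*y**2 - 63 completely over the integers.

(3*y - 7)*(8*y + 9)

Need a pair with product 24·(-63) = -1512 and sum -29: that's 27 and -56.
Split the middle term: 24*y**2 + 27*y - 56*y - 63 = 3*y*(8*y + 9) - 7*(8*y + 9).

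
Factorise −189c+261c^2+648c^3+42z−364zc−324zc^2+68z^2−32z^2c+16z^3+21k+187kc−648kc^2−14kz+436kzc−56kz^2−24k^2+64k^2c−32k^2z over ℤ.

−(4z−8c+3)(8k−2z−9c−7)(k+2z−9c)

Group: k(−32kz+64kc−24k+8z^2+20zc+34z−72c^2−29c+21) + (2z−9c)(−32kz+64kc−24k+8z^2+20zc+34z−72c^2−29c+21); both groups contain (−32kz+64kc−24k+8z^2+20zc+34z−72c^2−29c+21), so (k+2z−9c) is a factor with cofactor −32kz+64kc−24k+8z^2+20zc+34z−72c^2−29c+21.
The cofactor groups again: −32kz+64kc−24k+8z^2+20zc+34z−72c^2−29c+21 = −4z(8k−2z−9c−7) + (8c−3)(8k−2z−9c−7); both groups contain (8k−2z−9c−7), giving −(4z−8c+3)(8k−2z−9c−7).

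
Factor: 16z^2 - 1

Need a pair with product 16·(-1) = -16 and sum 0: that's -4 and 4.
Split the middle term: 16z^2 - 4z + 4z - 1 = 4z(4z - 1) + (4z - 1).

(4z + 1)(4z - 1)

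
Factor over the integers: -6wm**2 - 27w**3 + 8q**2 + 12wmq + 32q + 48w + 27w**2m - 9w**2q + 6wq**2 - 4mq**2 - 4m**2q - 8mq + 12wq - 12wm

-(3w - 2m + 4)(3w - m - q - 4)(3w + 2q)

Group: 3w(-9w**2 + 3wm - 3wq + 12w + 2mq + 2q**2 + 8q) + (-2m + 4)(-9w**2 + 3wm - 3wq + 12w + 2mq + 2q**2 + 8q); both groups contain (-9w**2 + 3wm - 3wq + 12w + 2mq + 2q**2 + 8q), so (3w - 2m + 4) is a factor with cofactor -9w**2 + 3wm - 3wq + 12w + 2mq + 2q**2 + 8q.
The cofactor groups again: -9w**2 + 3wm - 3wq + 12w + 2mq + 2q**2 + 8q = -3w(3w - m - q - 4) - 2q(3w - m - q - 4); both groups contain (3w - m - q - 4), giving -(3w + 2q)(3w - m - q - 4).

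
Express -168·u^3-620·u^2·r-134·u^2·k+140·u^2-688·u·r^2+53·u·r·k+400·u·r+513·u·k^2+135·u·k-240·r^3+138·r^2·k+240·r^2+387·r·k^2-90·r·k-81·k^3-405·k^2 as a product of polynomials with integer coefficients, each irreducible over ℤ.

Group: 7·u·(-24·u^2-68·u·r-50·u·k+20·u-40·r^2-37·r·k+40·r+9·k^2+45·k) + (6·r-9·k)·(-24·u^2-68·u·r-50·u·k+20·u-40·r^2-37·r·k+40·r+9·k^2+45·k); both groups contain (-24·u^2-68·u·r-50·u·k+20·u-40·r^2-37·r·k+40·r+9·k^2+45·k), so (7·u+6·r-9·k) is a factor with cofactor -24·u^2-68·u·r-50·u·k+20·u-40·r^2-37·r·k+40·r+9·k^2+45·k.
The cofactor groups again: -24·u^2-68·u·r-50·u·k+20·u-40·r^2-37·r·k+40·r+9·k^2+45·k = -6·u·(4·u+8·r+9·k) + (-5·r+k+5)·(4·u+8·r+9·k); both groups contain (4·u+8·r+9·k), giving -(6·u+5·r-k-5)·(4·u+8·r+9·k).

-(7·u+6·r-9·k)·(6·u+5·r-k-5)·(4·u+8·r+9·k)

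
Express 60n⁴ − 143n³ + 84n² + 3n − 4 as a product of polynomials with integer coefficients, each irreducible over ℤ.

By the rational root theorem, n = 1/4 is a root, so (4n − 1) divides it; the quotient is 15n³ − 32n² + 13n + 4.
Continuing, n = 4/3 is a root, giving the factor (3n − 4) and quotient 5n² − 4n − 1.
The remaining quadratic factors as (5n + 1)(n − 1).

(3n − 4)(4n − 1)(5n + 1)(n − 1)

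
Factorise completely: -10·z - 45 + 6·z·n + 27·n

(2·z + 9)·(3·n - 5)

Group as (6·z·n - 10·z) + (27·n - 45) = 2·z·(3·n - 5) + 9·(3·n - 5).
Both groups share the factor (3·n - 5).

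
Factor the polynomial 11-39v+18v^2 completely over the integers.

(3v-1)(6v-11)

Need a pair with product 18·11 = 198 and sum -39: that's -6 and -33.
Split the middle term: 18v^2-6v - 33v+11 = 6v(3v-1) - 11(3v-1).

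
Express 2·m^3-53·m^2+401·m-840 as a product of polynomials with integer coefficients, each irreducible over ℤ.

(2·m-7)·(m-15)·(m-8)

Testing divisors of the constant over divisors of the leading coefficient, m = 7/2 is a root, so (2·m-7) is a factor; dividing leaves m^2-23·m+120.
The remaining quadratic factors as (m-15)(m-8).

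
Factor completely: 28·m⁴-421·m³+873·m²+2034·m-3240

(4·m-15)·(7·m-9)·(m+2)·(m-12)

Testing divisors of the constant over divisors of the leading coefficient, m = -2 is a root, giving the factor (m+2) and quotient 28·m³-477·m²+1827·m-1620.
Continuing, m = 9/7 is a root, so (7·m-9) is a factor; dividing leaves 4·m²-63·m+180.
The remaining quadratic factors as (4·m-15)(m-12).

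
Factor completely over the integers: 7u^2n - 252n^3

7n(u - 6n)(u + 6n)

Pull out the common factor 7n; u^2 - 36n^2 is a difference of squares.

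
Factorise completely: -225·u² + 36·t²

Pull out the common factor 9; 4·t² - 25·u² is a difference of squares.

9·(2·t + 5·u)·(2·t - 5·u)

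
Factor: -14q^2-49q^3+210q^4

7q^2(5q-2)(6q+1)

Pull out the common factor 7q^2, then factor the remaining trinomial.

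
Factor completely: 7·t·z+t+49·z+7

(7·z+1)·(t+7)

Group as (7·t·z+t) + (49·z+7) = t·(7·z+1) + 7·(7·z+1).
Both groups share the factor (7·z+1).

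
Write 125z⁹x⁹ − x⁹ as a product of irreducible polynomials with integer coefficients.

x⁹(5z³ − 1)(25z⁶ + 5z³ + 1)

Factor out x⁹ first: what remains is 125z⁹ − 1.
Recognize a difference of cubes with the parts 5z³ and 1.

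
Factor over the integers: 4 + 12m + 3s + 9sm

(3m + 1)(3s + 4)

Group as (9sm + 3s) + (12m + 4) = 3s(3m + 1) + 4(3m + 1).
Both groups share the factor (3m + 1).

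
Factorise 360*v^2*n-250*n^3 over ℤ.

10*n*(6*v-5*n)*(6*v+5*n)

Pull out the common factor 10*n; 36*v^2-25*n^2 is a difference of squares.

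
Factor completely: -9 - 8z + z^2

(z + 1)(z - 9)

Two integers with product -9 and sum -8 are -9 and 1.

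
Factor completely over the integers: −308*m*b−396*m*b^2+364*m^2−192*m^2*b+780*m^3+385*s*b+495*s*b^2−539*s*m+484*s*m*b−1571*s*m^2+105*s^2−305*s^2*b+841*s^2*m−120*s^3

Group: 5*s*(−24*s^2+149*s*m−61*s*b+21*s−195*m^2+48*m*b−91*m+99*b^2+77*b) − 4*m*(−24*s^2+149*s*m−61*s*b+21*s−195*m^2+48*m*b−91*m+99*b^2+77*b); both groups contain (−24*s^2+149*s*m−61*s*b+21*s−195*m^2+48*m*b−91*m+99*b^2+77*b), so (5*s−4*m) is a factor with cofactor −24*s^2+149*s*m−61*s*b+21*s−195*m^2+48*m*b−91*m+99*b^2+77*b.
The cofactor groups again: −24*s^2+149*s*m−61*s*b+21*s−195*m^2+48*m*b−91*m+99*b^2+77*b = −3*s*(8*s−15*m−9*b−7) + (13*m−11*b)*(8*s−15*m−9*b−7); both groups contain (8*s−15*m−9*b−7), giving −(3*s−13*m+11*b)*(8*s−15*m−9*b−7).

−(5*s−4*m)*(8*s−15*m−9*b−7)*(3*s−13*m+11*b)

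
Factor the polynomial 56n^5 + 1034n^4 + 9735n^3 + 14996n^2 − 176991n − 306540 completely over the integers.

(2n + 13)(4n − 15)(7n + 12)(n^2 + 14n + 131)

By the rational root theorem, n = 15/4 is a root, so (4n − 15) divides it; the quotient is 14n^4 + 311n^3 + 3600n^2 + 17249n + 20436.
Continuing, n = −12/7 is a root, so (7n + 12) divides it; the quotient is 2n^3 + 41n^2 + 444n + 1703.
Continuing, n = −13/2 is a root, so (2n + 13) divides it; the quotient is n^2 + 14n + 131.
The quadratic n^2 + 14n + 131 has discriminant −328 < 0 and is irreducible over ℤ.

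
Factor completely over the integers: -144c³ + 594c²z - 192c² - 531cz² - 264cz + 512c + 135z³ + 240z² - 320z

-(3c - 9z + 8)(6c - 3z - 8)(8c - 5z)

Group: 3c(-48c² + 54cz + 64c - 15z² - 40z) + (-9z + 8)(-48c² + 54cz + 64c - 15z² - 40z); both groups contain (-48c² + 54cz + 64c - 15z² - 40z), so (3c - 9z + 8) is a factor with cofactor -48c² + 54cz + 64c - 15z² - 40z.
The cofactor groups again: -48c² + 54cz + 64c - 15z² - 40z = -6c(8c - 5z) + (3z + 8)(8c - 5z); both groups contain (8c - 5z), giving -(6c - 3z - 8)(8c - 5z).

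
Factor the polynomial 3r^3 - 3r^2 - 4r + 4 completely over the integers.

Group as (3r^3 - 4r) + (-3r^2 + 4) = r(3r^2 - 4) - (3r^2 - 4).
Both groups share the factor (3r^2 - 4).

(r - 1)(3r^2 - 4)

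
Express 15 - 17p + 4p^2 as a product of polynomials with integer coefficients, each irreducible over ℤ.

Need a pair with product 4·15 = 60 and sum -17: that's -12 and -5.
Split the middle term: 4p^2 - 12p - 5p + 15 = 4p(p - 3) - 5(p - 3).

(4p - 5)(p - 3)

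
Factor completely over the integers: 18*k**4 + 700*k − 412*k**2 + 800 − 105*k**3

(3*k + 10)*(6*k + 5)*(k − 2)*(k − 8)

By the rational root theorem, k = 8 is a root, so (k − 8) divides it; the quotient is 18*k**3 + 39*k**2 − 100*k − 100.
Continuing, k = 2 is a root, giving the factor (k − 2) and quotient 18*k**2 + 75*k + 50.
The remaining quadratic factors as (6*k + 5)(3*k + 10).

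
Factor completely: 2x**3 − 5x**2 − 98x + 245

(2x − 5)(x + 7)(x − 7)

Testing divisors of the constant over divisors of the leading coefficient, x = −7 is a root, so (x + 7) is a factor; dividing leaves 2x**2 − 19x + 35.
The remaining quadratic factors as (x − 7)(2x − 5).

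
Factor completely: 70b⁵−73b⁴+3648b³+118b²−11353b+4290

By the rational root theorem, b = 3/2 is a root, giving the factor (2b−3) and quotient 35b⁴+16b³+1848b²+2831b−1430.
Next, b = 2/5 is a root, so (5b−2) is a factor; dividing leaves 7b³+6b²+372b+715.
Continuing, b = −13/7 is a root, giving the factor (7b+13) and quotient b²−b+55.
The quadratic b²−b+55 has discriminant −219 < 0 and is irreducible over ℤ.

(2b−3)(5b−2)(7b+13)(b²−b+55)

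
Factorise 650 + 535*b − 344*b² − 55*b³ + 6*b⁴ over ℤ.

(6*b + 5)*(b + 5)*(b − 13)*(b − 2)

Trying the rational-root candidates, b = 13 is a root, giving the factor (b − 13) and quotient 6*b³ + 23*b² − 45*b − 50.
Next, b = −5 is a root, so (b + 5) is a factor; dividing leaves 6*b² − 7*b − 10.
The remaining quadratic factors as (b − 2)(6*b + 5).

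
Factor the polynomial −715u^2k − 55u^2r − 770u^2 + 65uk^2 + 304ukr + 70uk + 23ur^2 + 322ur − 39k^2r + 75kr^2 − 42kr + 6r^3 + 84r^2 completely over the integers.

−(5u − 3r)(11u − k + 2r)(13k + r + 14)

Group: 13k(−55u^2 + 5uk + 23ur − 3kr + 6r^2) + (r + 14)(−55u^2 + 5uk + 23ur − 3kr + 6r^2); both groups contain (−55u^2 + 5uk + 23ur − 3kr + 6r^2), so (13k + r + 14) is a factor with cofactor −55u^2 + 5uk + 23ur − 3kr + 6r^2.
The cofactor groups again: −55u^2 + 5uk + 23ur − 3kr + 6r^2 = −11u(5u − 3r) + (k − 2r)(5u − 3r); both groups contain (5u − 3r), giving −(11u − k + 2r)(5u − 3r).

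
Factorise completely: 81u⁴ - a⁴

(3u - a)(3u + a)(9u² + a²)

Write as (9u²)² − (a²)², then factor 9u² - a² once more.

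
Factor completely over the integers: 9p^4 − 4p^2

Every term has a factor of p^2; factoring it out leaves 9p^2 − 4.
Recognize a difference of squares with the parts 3p and 2.

p^2(3p + 2)(3p − 2)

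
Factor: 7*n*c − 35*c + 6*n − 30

(7*c + 6)*(n − 5)

Group as (7*n*c + 6*n) + (−35*c − 30) = n*(7*c + 6) − 5*(7*c + 6).
Both groups share the factor (7*c + 6).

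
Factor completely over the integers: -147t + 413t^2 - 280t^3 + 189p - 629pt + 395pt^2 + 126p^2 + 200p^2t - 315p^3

Group: 9p(-35p^2 - 5pt + 14p + 40t^2 - 59t + 21) - 7t(-35p^2 - 5pt + 14p + 40t^2 - 59t + 21); both groups contain (-35p^2 - 5pt + 14p + 40t^2 - 59t + 21), so (9p - 7t) is a factor with cofactor -35p^2 - 5pt + 14p + 40t^2 - 59t + 21.
The cofactor groups again: -35p^2 - 5pt + 14p + 40t^2 - 59t + 21 = -5p(7p + 8t - 7) + (5t - 3)(7p + 8t - 7); both groups contain (7p + 8t - 7), giving -(5p - 5t + 3)(7p + 8t - 7).

-(5p - 5t + 3)(7p + 8t - 7)(9p - 7t)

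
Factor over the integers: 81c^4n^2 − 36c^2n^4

Pull out the common factor 9c^2n^2; 9c^2 − 4n^2 is a difference of squares.

9c^2n^2(3c + 2n)(3c − 2n)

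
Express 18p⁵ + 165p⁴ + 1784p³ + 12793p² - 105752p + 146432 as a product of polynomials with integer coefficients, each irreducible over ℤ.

By the rational root theorem, p = 13/6 is a root, giving the factor (6p - 13) and quotient 3p⁴ + 34p³ + 371p² + 2936p - 11264.
Continuing, p = -11 is a root, so (p + 11) divides it; the quotient is 3p³ + p² + 360p - 1024.
Continuing, p = 8/3 is a root, giving the factor (3p - 8) and quotient p² + 3p + 128.
The quadratic p² + 3p + 128 has discriminant -503 < 0 and is irreducible over ℤ.

(3p - 8)(6p - 13)(p + 11)(p² + 3p + 128)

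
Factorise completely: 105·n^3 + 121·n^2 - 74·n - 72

Testing divisors of the constant over divisors of the leading coefficient, n = 4/5 is a root, so (5·n - 4) divides it; the quotient is 21·n^2 + 41·n + 18.
The remaining quadratic factors as (7·n + 9)(3·n + 2).

(3·n + 2)·(5·n - 4)·(7·n + 9)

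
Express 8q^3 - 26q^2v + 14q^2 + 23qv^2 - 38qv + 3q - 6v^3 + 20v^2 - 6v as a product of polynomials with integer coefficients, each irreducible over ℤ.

Group: 4q(2q^2 - 5qv + 3q + 2v^2 - 6v) + (-3v + 1)(2q^2 - 5qv + 3q + 2v^2 - 6v); both groups contain (2q^2 - 5qv + 3q + 2v^2 - 6v), so (4q - 3v + 1) is a factor with cofactor 2q^2 - 5qv + 3q + 2v^2 - 6v.
The cofactor groups again: 2q^2 - 5qv + 3q + 2v^2 - 6v = 2q(q - 2v) + (-v + 3)(q - 2v); both groups contain (q - 2v), giving (2q - v + 3)(q - 2v).

(2q - v + 3)(4q - 3v + 1)(q - 2v)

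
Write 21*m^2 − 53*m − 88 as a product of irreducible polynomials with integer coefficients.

Need a pair with product 21·(−88) = −1848 and sum −53: that's −77 and 24.
Split the middle term: 21*m^2 − 77*m + 24*m − 88 = 7*m*(3*m − 11) + 8*(3*m − 11).

(3*m − 11)*(7*m + 8)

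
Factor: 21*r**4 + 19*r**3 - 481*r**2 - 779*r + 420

Among the possible rational roots, r = 3/7 is a root, giving the factor (7*r - 3) and quotient 3*r**3 + 4*r**2 - 67*r - 140.
Next, r = -7/3 is a root, so (3*r + 7) is a factor; dividing leaves r**2 - r - 20.
The remaining quadratic factors as (r - 5)(r + 4).

(3*r + 7)*(7*r - 3)*(r + 4)*(r - 5)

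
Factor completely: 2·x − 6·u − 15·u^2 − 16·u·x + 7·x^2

Group: −5·u·(3·u − x) + (−7·x − 2)·(3·u − x); both groups contain (3·u − x).

−(3·u − x)·(5·u + 7·x + 2)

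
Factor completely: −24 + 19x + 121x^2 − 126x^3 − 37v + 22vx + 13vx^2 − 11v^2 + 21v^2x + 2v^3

(2v + 7x + 3)(v + 9x − 8)(v − 2x + 1)

Group: v(2v^2 + 25vx − 13v + 63x^2 − 29x − 24) + (−2x + 1)(2v^2 + 25vx − 13v + 63x^2 − 29x − 24); both groups contain (2v^2 + 25vx − 13v + 63x^2 − 29x − 24), so (v − 2x + 1) is a factor with cofactor 2v^2 + 25vx − 13v + 63x^2 − 29x − 24.
The cofactor groups again: 2v^2 + 25vx − 13v + 63x^2 − 29x − 24 = 2v(v + 9x − 8) + (7x + 3)(v + 9x − 8); both groups contain (v + 9x − 8), giving (2v + 7x + 3)(v + 9x − 8).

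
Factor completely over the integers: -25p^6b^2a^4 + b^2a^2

-a^2b^2(5p^3a + 1)(5p^3a - 1)

Factor out b^2a^2 first: what remains is -25p^6a^2 + 1.
Recognize a difference of squares with the parts 1 and 5p^3a.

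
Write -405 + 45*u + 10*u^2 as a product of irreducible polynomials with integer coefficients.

Pull out the common factor 5, then factor the remaining trinomial.

5*(2*u - 9)*(u + 9)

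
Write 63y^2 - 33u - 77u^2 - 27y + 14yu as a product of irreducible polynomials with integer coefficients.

(7y - 7u - 3)(9y + 11u)

Group: 7y(9y + 11u) + (-7u - 3)(9y + 11u); both groups contain (9y + 11u).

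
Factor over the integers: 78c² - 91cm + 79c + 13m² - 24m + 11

(13c - 13m + 11)(6c - m + 1)

Group: 6c(13c - 13m + 11) + (-m + 1)(13c - 13m + 11); both groups contain (13c - 13m + 11).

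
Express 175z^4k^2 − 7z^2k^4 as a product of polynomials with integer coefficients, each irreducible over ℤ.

7k^2z^2(5z − k)(5z + k)

Every term has a factor of 7z^2k^2. Then 25z^2 − k^2 = (5z)² − (k)².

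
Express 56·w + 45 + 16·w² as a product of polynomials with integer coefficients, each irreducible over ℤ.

Need a pair with product 16·45 = 720 and sum 56: that's 20 and 36.
Split the middle term: 16·w² + 20·w + 36·w + 45 = 4·w·(4·w + 5) + 9·(4·w + 5).

(4·w + 5)·(4·w + 9)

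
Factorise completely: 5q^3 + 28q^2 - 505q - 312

Among the possible rational roots, q = 8 is a root, so (q - 8) divides it; the quotient is 5q^2 + 68q + 39.
The remaining quadratic factors as (5q + 3)(q + 13).

(5q + 3)(q + 13)(q - 8)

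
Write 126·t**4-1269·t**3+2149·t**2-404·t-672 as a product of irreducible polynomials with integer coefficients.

Trying the rational-root candidates, t = 7/6 is a root, giving the factor (6·t-7) and quotient 21·t**3-187·t**2+140·t+96.
Continuing, t = -3/7 is a root, so (7·t+3) divides it; the quotient is 3·t**2-28·t+32.
The remaining quadratic factors as (t-8)(3·t-4).

(3·t-4)·(6·t-7)·(7·t+3)·(t-8)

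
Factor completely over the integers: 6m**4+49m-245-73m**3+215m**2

(6m-7)(m+1)(m-5)(m-7)

Trying the rational-root candidates, m = 7 is a root, so (m-7) divides it; the quotient is 6m**3-31m**2-2m+35.
Then m = 5 is a root, giving the factor (m-5) and quotient 6m**2-m-7.
The remaining quadratic factors as (m+1)(6m-7).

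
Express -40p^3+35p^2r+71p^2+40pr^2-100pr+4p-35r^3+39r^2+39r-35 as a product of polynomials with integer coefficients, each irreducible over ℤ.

-(5p+5r-7)(8p-7r+5)(p-r-1)

Group: 5p(-8p^2+15pr+3p-7r^2-2r+5) + (5r-7)(-8p^2+15pr+3p-7r^2-2r+5); both groups contain (-8p^2+15pr+3p-7r^2-2r+5), so (5p+5r-7) is a factor with cofactor -8p^2+15pr+3p-7r^2-2r+5.
The cofactor groups again: -8p^2+15pr+3p-7r^2-2r+5 = -p(8p-7r+5) + (r+1)(8p-7r+5); both groups contain (8p-7r+5), giving -(p-r-1)(8p-7r+5).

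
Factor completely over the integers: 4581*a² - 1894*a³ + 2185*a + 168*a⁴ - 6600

(2*a - 15)*(3*a - 11)*(4*a - 5)*(7*a + 8)

Testing divisors of the constant over divisors of the leading coefficient, a = 5/4 is a root, giving the factor (4*a - 5) and quotient 42*a³ - 421*a² + 619*a + 1320.
Continuing, a = 11/3 is a root, so (3*a - 11) is a factor; dividing leaves 14*a² - 89*a - 120.
The remaining quadratic factors as (7*a + 8)(2*a - 15).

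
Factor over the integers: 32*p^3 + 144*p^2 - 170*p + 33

(2*p + 11)*(4*p - 1)*(4*p - 3)

Trying the rational-root candidates, p = -11/2 is a root, so (2*p + 11) is a factor; dividing leaves 16*p^2 - 16*p + 3.
The remaining quadratic factors as (4*p - 3)(4*p - 1).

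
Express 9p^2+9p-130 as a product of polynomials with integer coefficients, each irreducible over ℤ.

(3p+13)(3p-10)

Need a pair with product 9·(-130) = -1170 and sum 9: that's 39 and -30.
Split the middle term: 9p^2+39p - 30p-130 = 3p(3p+13) - 10(3p+13).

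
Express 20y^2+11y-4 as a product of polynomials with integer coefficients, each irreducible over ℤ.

Need a pair with product 20·(-4) = -80 and sum 11: that's 16 and -5.
Split the middle term: 20y^2+16y - 5y-4 = 4y(5y+4) - (5y+4).

(4y-1)(5y+4)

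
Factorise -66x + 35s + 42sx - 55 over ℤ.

Group as (42sx + 35s) + (-66x - 55) = 7s(6x + 5) - 11(6x + 5).
Both groups share the factor (6x + 5).

(6x + 5)(7s - 11)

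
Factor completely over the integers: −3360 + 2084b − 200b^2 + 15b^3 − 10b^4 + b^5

Among the possible rational roots, b = 6 is a root, giving the factor (b − 6) and quotient b^4 − 4b^3 − 9b^2 − 254b + 560.
Next, b = 8 is a root, so (b − 8) is a factor; dividing leaves b^3 + 4b^2 + 23b − 70.
Next, b = 2 is a root, so (b − 2) is a factor; dividing leaves b^2 + 6b + 35.
The quadratic b^2 + 6b + 35 has discriminant −104 < 0 and is irreducible over ℤ.

(b − 2)(b − 6)(b − 8)(b^2 + 6b + 35)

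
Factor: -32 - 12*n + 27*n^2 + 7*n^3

(7*n - 8)*(n + 1)*(n + 4)

By the rational root theorem, n = 8/7 is a root, so (7*n - 8) divides it; the quotient is n^2 + 5*n + 4.
The remaining quadratic factors as (n + 4)(n + 1).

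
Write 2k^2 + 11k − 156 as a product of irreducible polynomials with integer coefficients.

(2k − 13)(k + 12)

Need a pair with product 2·(−156) = −312 and sum 11: that's −13 and 24.
Split the middle term: 2k^2 − 13k + 24k − 156 = k(2k − 13) + 12(2k − 13).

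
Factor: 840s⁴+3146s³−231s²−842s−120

(4s+15)(5s+2)(6s+1)(7s−4)

Testing divisors of the constant over divisors of the leading coefficient, s = −15/4 is a root, so (4s+15) divides it; the quotient is 210s³−s²−54s−8.
Then s = −2/5 is a root, so (5s+2) divides it; the quotient is 42s²−17s−4.
The remaining quadratic factors as (7s−4)(6s+1).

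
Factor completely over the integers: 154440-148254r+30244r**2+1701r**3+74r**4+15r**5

(3r-5)(5r-12)(r+13)(r**2-4r+198)

Among the possible rational roots, r = -13 is a root, so (r+13) is a factor; dividing leaves 15r**4-121r**3+3274r**2-12318r+11880.
Then r = 5/3 is a root, giving the factor (3r-5) and quotient 5r**3-32r**2+1038r-2376.
Then r = 12/5 is a root, so (5r-12) is a factor; dividing leaves r**2-4r+198.
The quadratic r**2-4r+198 has discriminant -776 < 0 and is irreducible over ℤ.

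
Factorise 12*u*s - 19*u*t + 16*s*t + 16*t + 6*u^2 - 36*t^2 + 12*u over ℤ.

Group: 3*u*(2*u + 4*s - 9*t + 4) + 4*t*(2*u + 4*s - 9*t + 4); both groups contain (2*u + 4*s - 9*t + 4).

(2*u + 4*s - 9*t + 4)*(3*u + 4*t)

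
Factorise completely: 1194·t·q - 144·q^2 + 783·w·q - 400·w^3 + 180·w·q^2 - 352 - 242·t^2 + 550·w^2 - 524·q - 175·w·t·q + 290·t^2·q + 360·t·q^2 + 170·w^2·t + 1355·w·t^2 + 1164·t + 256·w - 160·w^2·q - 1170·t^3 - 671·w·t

Group: 5·w·(-80·w^2 + 194·w·t - 32·w·q + 46·w - 117·t^2 + 29·t·q - 71·t + 36·q^2 + 131·q + 88) + (10·t - 4)·(-80·w^2 + 194·w·t - 32·w·q + 46·w - 117·t^2 + 29·t·q - 71·t + 36·q^2 + 131·q + 88); both groups contain (-80·w^2 + 194·w·t - 32·w·q + 46·w - 117·t^2 + 29·t·q - 71·t + 36·q^2 + 131·q + 88), so (5·w + 10·t - 4) is a factor with cofactor -80·w^2 + 194·w·t - 32·w·q + 46·w - 117·t^2 + 29·t·q - 71·t + 36·q^2 + 131·q + 88.
The cofactor groups again: -80·w^2 + 194·w·t - 32·w·q + 46·w - 117·t^2 + 29·t·q - 71·t + 36·q^2 + 131·q + 88 = -10·w·(8·w - 9·t - 4·q - 11) + (13·t - 9·q - 8)·(8·w - 9·t - 4·q - 11); both groups contain (8·w - 9·t - 4·q - 11), giving -(10·w - 13·t + 9·q + 8)·(8·w - 9·t - 4·q - 11).

-(8·w - 9·t - 4·q - 11)·(5·w + 10·t - 4)·(10·w - 13·t + 9·q + 8)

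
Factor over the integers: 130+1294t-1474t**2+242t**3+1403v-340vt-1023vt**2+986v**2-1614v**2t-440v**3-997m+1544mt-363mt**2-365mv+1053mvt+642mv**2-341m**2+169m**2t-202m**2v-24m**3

-(3m-4v-11t+13)(8m-10v-11t-1)(m+11v-2t+10)

Group: m(-24m**2+62mv+121mt-101m-40v**2-154vt+126v-121t**2+132t+13) + (11v-2t+10)(-24m**2+62mv+121mt-101m-40v**2-154vt+126v-121t**2+132t+13); both groups contain (-24m**2+62mv+121mt-101m-40v**2-154vt+126v-121t**2+132t+13), so (m+11v-2t+10) is a factor with cofactor -24m**2+62mv+121mt-101m-40v**2-154vt+126v-121t**2+132t+13.
The cofactor groups again: -24m**2+62mv+121mt-101m-40v**2-154vt+126v-121t**2+132t+13 = -8m(3m-4v-11t+13) + (10v+11t+1)(3m-4v-11t+13); both groups contain (3m-4v-11t+13), giving -(8m-10v-11t-1)(3m-4v-11t+13).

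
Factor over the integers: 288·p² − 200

8·(6·p + 5)·(6·p − 5)

Pull out the common factor 8; 36·p² − 25 is a difference of squares.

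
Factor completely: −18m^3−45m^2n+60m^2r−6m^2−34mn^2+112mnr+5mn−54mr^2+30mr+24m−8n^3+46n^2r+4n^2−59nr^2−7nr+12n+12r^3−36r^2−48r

Group: 3m(−6m^2−11mn+14mr−8m−4n^2+17nr−4n−4r^2+16r) + (2n−3r−3)(−6m^2−11mn+14mr−8m−4n^2+17nr−4n−4r^2+16r); both groups contain (−6m^2−11mn+14mr−8m−4n^2+17nr−4n−4r^2+16r), so (3m+2n−3r−3) is a factor with cofactor −6m^2−11mn+14mr−8m−4n^2+17nr−4n−4r^2+16r.
The cofactor groups again: −6m^2−11mn+14mr−8m−4n^2+17nr−4n−4r^2+16r = −3m(2m+n−4r) + (−4n+r−4)(2m+n−4r); both groups contain (2m+n−4r), giving −(3m+4n−r+4)(2m+n−4r).

−(2m+n−4r)(3m+2n−3r−3)(3m+4n−r+4)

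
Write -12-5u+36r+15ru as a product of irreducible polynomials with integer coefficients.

Group as (15ru+36r) + (-5u-12) = 3r(5u+12) - (5u+12).
Both groups share the factor (5u+12).

(3r-1)(5u+12)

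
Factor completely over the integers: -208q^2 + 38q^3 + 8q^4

Pull out the common factor 2q^2, then factor the remaining trinomial.

2q^2(4q - 13)(q + 8)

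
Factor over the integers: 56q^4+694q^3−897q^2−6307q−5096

By the rational root theorem, q = −7/4 is a root, giving the factor (4q+7) and quotient 14q^3+149q^2−485q−728.
Continuing, q = 7/2 is a root, so (2q−7) divides it; the quotient is 7q^2+99q+104.
The remaining quadratic factors as (7q+8)(q+13).

(2q−7)(4q+7)(7q+8)(q+13)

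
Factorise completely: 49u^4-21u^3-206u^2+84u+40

Among the possible rational roots, u = 5/7 is a root, giving the factor (7u-5) and quotient 7u^3+2u^2-28u-8.
Then u = 2 is a root, giving the factor (u-2) and quotient 7u^2+16u+4.
The remaining quadratic factors as (7u+2)(u+2).

(7u+2)(7u-5)(u+2)(u-2)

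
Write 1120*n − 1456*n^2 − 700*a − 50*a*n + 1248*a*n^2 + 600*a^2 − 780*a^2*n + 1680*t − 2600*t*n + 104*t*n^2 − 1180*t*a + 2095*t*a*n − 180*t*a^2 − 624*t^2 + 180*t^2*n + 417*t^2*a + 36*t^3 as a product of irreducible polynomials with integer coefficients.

Group: 12*t*(3*t^2 + 36*t*a + 13*t*n − 52*t + 156*a*n − 120*a − 182*n + 140) + (−5*a + 8*n)*(3*t^2 + 36*t*a + 13*t*n − 52*t + 156*a*n − 120*a − 182*n + 140); both groups contain (3*t^2 + 36*t*a + 13*t*n − 52*t + 156*a*n − 120*a − 182*n + 140), so (12*t − 5*a + 8*n) is a factor with cofactor 3*t^2 + 36*t*a + 13*t*n − 52*t + 156*a*n − 120*a − 182*n + 140.
The cofactor groups again: 3*t^2 + 36*t*a + 13*t*n − 52*t + 156*a*n − 120*a − 182*n + 140 = 3*t*(t + 12*a − 14) + (13*n − 10)*(t + 12*a − 14); both groups contain (t + 12*a − 14), giving (3*t + 13*n − 10)*(t + 12*a − 14).

(12*t − 5*a + 8*n)*(t + 12*a − 14)*(3*t + 13*n − 10)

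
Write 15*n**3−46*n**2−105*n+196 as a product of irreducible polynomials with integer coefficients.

Trying the rational-root candidates, n = 4 is a root, so (n−4) divides it; the quotient is 15*n**2+14*n−49.
The remaining quadratic factors as (5*n−7)(3*n+7).

(3*n+7)*(5*n−7)*(n−4)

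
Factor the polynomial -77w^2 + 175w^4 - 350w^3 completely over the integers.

Pull out the common factor 7w^2, then factor the remaining trinomial.

7w^2(5w + 1)(5w - 11)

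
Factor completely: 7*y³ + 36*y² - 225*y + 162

(7*y - 6)*(y + 9)*(y - 3)

Trying the rational-root candidates, y = 6/7 is a root, so (7*y - 6) is a factor; dividing leaves y² + 6*y - 27.
The remaining quadratic factors as (y + 9)(y - 3).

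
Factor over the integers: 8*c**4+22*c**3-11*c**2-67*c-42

Among the possible rational roots, c = 7/4 is a root, so (4*c-7) is a factor; dividing leaves 2*c**3+9*c**2+13*c+6.
Next, c = -2 is a root, so (c+2) is a factor; dividing leaves 2*c**2+5*c+3.
The remaining quadratic factors as (c+1)(2*c+3).

(2*c+3)*(4*c-7)*(c+1)*(c+2)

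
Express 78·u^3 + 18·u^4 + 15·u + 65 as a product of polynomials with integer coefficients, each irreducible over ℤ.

(3·u + 13)·(6·u^3 + 5)

Group as (18·u^4 + 15·u) + (78·u^3 + 65) = 3·u·(6·u^3 + 5) + 13·(6·u^3 + 5).
Both groups share the factor (6·u^3 + 5).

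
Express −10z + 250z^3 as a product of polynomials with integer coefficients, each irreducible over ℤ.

10z(5z + 1)(5z − 1)

Every term has a factor of 10z. Then 25z^2 − 1 = (5z)² − (1)².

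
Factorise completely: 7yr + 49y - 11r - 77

(7y - 11)(r + 7)

Group as (7yr + 49y) + (-11r - 77) = 7y(r + 7) - 11(r + 7).
Both groups share the factor (r + 7).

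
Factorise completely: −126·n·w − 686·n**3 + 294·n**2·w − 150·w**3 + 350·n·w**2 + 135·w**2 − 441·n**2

Group: 7·n·(−98·n**2 + 112·n·w − 63·n − 30·w**2 + 27·w) + 5·w·(−98·n**2 + 112·n·w − 63·n − 30·w**2 + 27·w); both groups contain (−98·n**2 + 112·n·w − 63·n − 30·w**2 + 27·w), so (7·n + 5·w) is a factor with cofactor −98·n**2 + 112·n·w − 63·n − 30·w**2 + 27·w.
The cofactor groups again: −98·n**2 + 112·n·w − 63·n − 30·w**2 + 27·w = −7·n·(14·n − 10·w + 9) + 3·w·(14·n − 10·w + 9); both groups contain (14·n − 10·w + 9), giving −(7·n − 3·w)·(14·n − 10·w + 9).

−(14·n − 10·w + 9)·(7·n + 5·w)·(7·n − 3·w)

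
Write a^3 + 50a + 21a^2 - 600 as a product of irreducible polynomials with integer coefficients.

(a + 10)(a + 15)(a - 4)

Trying the rational-root candidates, a = -15 is a root, giving the factor (a + 15) and quotient a^2 + 6a - 40.
The remaining quadratic factors as (a + 10)(a - 4).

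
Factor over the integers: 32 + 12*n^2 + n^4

Substitute u = n^2 to get a quadratic in u, then factor.
n^2 + 4 is irreducible over ℤ (sum of squares).
n^2 + 8 is irreducible over ℤ (always positive, so no real roots).

(n^2 + 4)*(n^2 + 8)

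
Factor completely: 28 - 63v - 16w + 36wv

(4w - 7)(9v - 4)

Group as (36wv - 16w) + (-63v + 28) = 4w(9v - 4) - 7(9v - 4).
Both groups share the factor (9v - 4).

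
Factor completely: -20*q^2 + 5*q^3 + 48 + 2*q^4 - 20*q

By the rational root theorem, q = -2 is a root, so (q + 2) divides it; the quotient is 2*q^3 + q^2 - 22*q + 24.
Then q = -4 is a root, so (q + 4) divides it; the quotient is 2*q^2 - 7*q + 6.
The remaining quadratic factors as (2*q - 3)(q - 2).

(2*q - 3)*(q + 2)*(q + 4)*(q - 2)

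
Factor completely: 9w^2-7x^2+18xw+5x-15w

-(x-3w)(7x+3w-5)

Group: -x(7x+3w-5) + 3w(7x+3w-5); both groups contain (7x+3w-5).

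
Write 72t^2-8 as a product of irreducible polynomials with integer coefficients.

8(3t+1)(3t-1)

Factor out 8, leaving 9t^2-1, which is a difference of two squares.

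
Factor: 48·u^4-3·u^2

3·u^2·(4·u+1)·(4·u-1)

Pull out the common factor 3·u^2; 16·u^2-1 is a difference of squares.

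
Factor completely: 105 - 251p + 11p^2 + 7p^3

(7p - 3)(p + 7)(p - 5)

Trying the rational-root candidates, p = -7 is a root, so (p + 7) divides it; the quotient is 7p^2 - 38p + 15.
The remaining quadratic factors as (p - 5)(7p - 3).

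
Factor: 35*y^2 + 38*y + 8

Need a pair with product 35·8 = 280 and sum 38: that's 10 and 28.
Split the middle term: 35*y^2 + 10*y + 28*y + 8 = 5*y*(7*y + 2) + 4*(7*y + 2).

(5*y + 4)*(7*y + 2)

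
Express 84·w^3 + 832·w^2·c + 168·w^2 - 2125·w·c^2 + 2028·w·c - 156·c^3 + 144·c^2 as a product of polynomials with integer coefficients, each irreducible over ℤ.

(6·w - 13·c + 12)·(w + 12·c)·(14·w + c)

Group: w·(84·w^2 - 176·w·c + 168·w - 13·c^2 + 12·c) + 12·c·(84·w^2 - 176·w·c + 168·w - 13·c^2 + 12·c); both groups contain (84·w^2 - 176·w·c + 168·w - 13·c^2 + 12·c), so (w + 12·c) is a factor with cofactor 84·w^2 - 176·w·c + 168·w - 13·c^2 + 12·c.
The cofactor groups again: 84·w^2 - 176·w·c + 168·w - 13·c^2 + 12·c = 14·w·(6·w - 13·c + 12) + c·(6·w - 13·c + 12); both groups contain (6·w - 13·c + 12), giving (14·w + c)·(6·w - 13·c + 12).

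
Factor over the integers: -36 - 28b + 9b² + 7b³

(7b + 9)(b + 2)(b - 2)

Group as (7b³ - 28b) + (9b² - 36) = 7b(b² - 4) + 9(b² - 4).
Both groups share the factor (b² - 4).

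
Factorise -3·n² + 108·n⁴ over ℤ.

Pull out the common factor 3·n²; 36·n² - 1 is a difference of squares.

3·n²·(6·n + 1)·(6·n - 1)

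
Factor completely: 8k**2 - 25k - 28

(8k + 7)(k - 4)

Need a pair with product 8·(-28) = -224 and sum -25: that's 7 and -32.
Split the middle term: 8k**2 + 7k - 32k - 28 = k(8k + 7) - 4(8k + 7).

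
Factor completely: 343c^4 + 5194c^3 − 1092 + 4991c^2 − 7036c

(7c + 1)(7c + 13)(7c − 6)(c + 14)

Trying the rational-root candidates, c = −13/7 is a root, so (7c + 13) is a factor; dividing leaves 49c^3 + 651c^2 − 496c − 84.
Then c = 6/7 is a root, so (7c − 6) is a factor; dividing leaves 7c^2 + 99c + 14.
The remaining quadratic factors as (c + 14)(7c + 1).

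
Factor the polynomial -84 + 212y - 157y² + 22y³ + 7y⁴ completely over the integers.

(7y - 6)(y + 7)(y - 1)(y - 2)

Testing divisors of the constant over divisors of the leading coefficient, y = 6/7 is a root, so (7y - 6) is a factor; dividing leaves y³ + 4y² - 19y + 14.
Next, y = 1 is a root, so (y - 1) is a factor; dividing leaves y² + 5y - 14.
The remaining quadratic factors as (y + 7)(y - 2).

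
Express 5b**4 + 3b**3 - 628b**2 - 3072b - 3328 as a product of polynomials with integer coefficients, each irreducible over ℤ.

By the rational root theorem, b = -4 is a root, giving the factor (b + 4) and quotient 5b**3 - 17b**2 - 560b - 832.
Next, b = 13 is a root, so (b - 13) is a factor; dividing leaves 5b**2 + 48b + 64.
The remaining quadratic factors as (5b + 8)(b + 8).

(5b + 8)(b + 4)(b + 8)(b - 13)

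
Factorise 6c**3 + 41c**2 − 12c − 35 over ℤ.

(6c + 5)(c + 7)(c − 1)

Among the possible rational roots, c = −5/6 is a root, so (6c + 5) is a factor; dividing leaves c**2 + 6c − 7.
The remaining quadratic factors as (c − 1)(c + 7).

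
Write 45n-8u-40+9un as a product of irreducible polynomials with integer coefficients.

Group as (9un-8u) + (45n-40) = u(9n-8) + 5(9n-8).
Both groups share the factor (9n-8).

(9n-8)(u+5)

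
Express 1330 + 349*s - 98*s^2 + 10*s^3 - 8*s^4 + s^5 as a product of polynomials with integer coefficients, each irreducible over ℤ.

By the rational root theorem, s = 7 is a root, so (s - 7) divides it; the quotient is s^4 - s^3 + 3*s^2 - 77*s - 190.
Next, s = 5 is a root, giving the factor (s - 5) and quotient s^3 + 4*s^2 + 23*s + 38.
Then s = -2 is a root, giving the factor (s + 2) and quotient s^2 + 2*s + 19.
The quadratic s^2 + 2*s + 19 has discriminant -72 < 0 and is irreducible over ℤ.

(s + 2)*(s - 5)*(s - 7)*(s^2 + 2*s + 19)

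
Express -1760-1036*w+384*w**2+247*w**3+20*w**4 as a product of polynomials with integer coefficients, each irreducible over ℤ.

By the rational root theorem, w = -8/5 is a root, giving the factor (5*w+8) and quotient 4*w**3+43*w**2+8*w-220.
Continuing, w = 2 is a root, so (w-2) is a factor; dividing leaves 4*w**2+51*w+110.
The remaining quadratic factors as (4*w+11)(w+10).

(4*w+11)*(5*w+8)*(w+10)*(w-2)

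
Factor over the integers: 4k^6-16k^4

4k^4(k+2)(k-2)

Every term has a factor of 4k^4; factoring it out leaves k^2-4.
Recognize a difference of squares with the parts k and 2.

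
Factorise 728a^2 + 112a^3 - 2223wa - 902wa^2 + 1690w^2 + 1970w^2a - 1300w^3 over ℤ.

Group: 13w(-100w^2 + 90wa + 130w - 14a^2 - 91a) - 8a(-100w^2 + 90wa + 130w - 14a^2 - 91a); both groups contain (-100w^2 + 90wa + 130w - 14a^2 - 91a), so (13w - 8a) is a factor with cofactor -100w^2 + 90wa + 130w - 14a^2 - 91a.
The cofactor groups again: -100w^2 + 90wa + 130w - 14a^2 - 91a = -10w(10w - 7a) + (2a + 13)(10w - 7a); both groups contain (10w - 7a), giving -(10w - 2a - 13)(10w - 7a).

-(10w - 2a - 13)(10w - 7a)(13w - 8a)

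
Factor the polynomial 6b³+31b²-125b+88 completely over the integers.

Among the possible rational roots, b = -8 is a root, giving the factor (b+8) and quotient 6b²-17b+11.
The remaining quadratic factors as (6b-11)(b-1).

(6b-11)(b+8)(b-1)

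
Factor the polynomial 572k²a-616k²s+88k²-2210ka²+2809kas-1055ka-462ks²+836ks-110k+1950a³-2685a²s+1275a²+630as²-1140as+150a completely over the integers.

(4k-10a+3s-5)(11k-15a)(13a-14s+2)

Group: 11k(52ka-56ks+8k-130a²+179as-85a-42s²+76s-10) - 15a(52ka-56ks+8k-130a²+179as-85a-42s²+76s-10); both groups contain (52ka-56ks+8k-130a²+179as-85a-42s²+76s-10), so (11k-15a) is a factor with cofactor 52ka-56ks+8k-130a²+179as-85a-42s²+76s-10.
The cofactor groups again: 52ka-56ks+8k-130a²+179as-85a-42s²+76s-10 = 4k(13a-14s+2) + (-10a+3s-5)(13a-14s+2); both groups contain (13a-14s+2), giving (4k-10a+3s-5)(13a-14s+2).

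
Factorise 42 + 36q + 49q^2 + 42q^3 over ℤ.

Group as (42q^3 + 36q) + (49q^2 + 42) = 6q(7q^2 + 6) + 7(7q^2 + 6).
Both groups share the factor (7q^2 + 6).

(6q + 7)(7q^2 + 6)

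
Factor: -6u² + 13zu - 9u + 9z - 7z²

Group: -7z(z - u) + (6u + 9)(z - u); both groups contain (z - u).

-(7z - 6u - 9)(z - u)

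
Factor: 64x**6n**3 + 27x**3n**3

Every term has a factor of x**3n**3; factoring it out leaves 64x**3 + 27.
Recognize a sum of cubes with the parts 3 and 4x.

n**3x**3(4x + 3)(16x**2 - 12x + 9)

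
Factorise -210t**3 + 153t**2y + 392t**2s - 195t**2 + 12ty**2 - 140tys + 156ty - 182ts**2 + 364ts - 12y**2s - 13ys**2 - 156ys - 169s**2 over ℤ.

Group: t(-210t**2 + 153ty + 182ts - 195t + 12y**2 + 13ys + 156y + 169s) - s(-210t**2 + 153ty + 182ts - 195t + 12y**2 + 13ys + 156y + 169s); both groups contain (-210t**2 + 153ty + 182ts - 195t + 12y**2 + 13ys + 156y + 169s), so (t - s) is a factor with cofactor -210t**2 + 153ty + 182ts - 195t + 12y**2 + 13ys + 156y + 169s.
The cofactor groups again: -210t**2 + 153ty + 182ts - 195t + 12y**2 + 13ys + 156y + 169s = -15t(14t + y + 13) + (12y + 13s)(14t + y + 13); both groups contain (14t + y + 13), giving -(15t - 12y - 13s)(14t + y + 13).

-(15t - 12y - 13s)(t - s)(14t + y + 13)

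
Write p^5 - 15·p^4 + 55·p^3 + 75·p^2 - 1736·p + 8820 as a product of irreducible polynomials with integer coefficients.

(p + 5)·(p - 7)·(p - 9)·(p^2 - 4·p + 28)

Testing divisors of the constant over divisors of the leading coefficient, p = 9 is a root, so (p - 9) is a factor; dividing leaves p^4 - 6·p^3 + p^2 + 84·p - 980.
Then p = 7 is a root, so (p - 7) is a factor; dividing leaves p^3 + p^2 + 8·p + 140.
Then p = -5 is a root, giving the factor (p + 5) and quotient p^2 - 4·p + 28.
The quadratic p^2 - 4·p + 28 has discriminant -96 < 0 and is irreducible over ℤ.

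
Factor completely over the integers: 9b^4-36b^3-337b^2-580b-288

Trying the rational-root candidates, b = -4/3 is a root, so (3b+4) divides it; the quotient is 3b^3-16b^2-91b-72.
Continuing, b = -8/3 is a root, giving the factor (3b+8) and quotient b^2-8b-9.
The remaining quadratic factors as (b+1)(b-9).

(3b+4)(3b+8)(b+1)(b-9)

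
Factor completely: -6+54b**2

6(3b+1)(3b-1)

Every term has a factor of 6. Then 9b**2-1 = (3b)² − (1)².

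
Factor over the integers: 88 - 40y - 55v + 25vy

Group as (25vy - 55v) + (-40y + 88) = 5v(5y - 11) - 8(5y - 11).
Both groups share the factor (5y - 11).

(5v - 8)(5y - 11)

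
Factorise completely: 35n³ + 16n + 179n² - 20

(5n + 2)(7n - 2)(n + 5)

Trying the rational-root candidates, n = -5 is a root, so (n + 5) divides it; the quotient is 35n² + 4n - 4.
The remaining quadratic factors as (7n - 2)(5n + 2).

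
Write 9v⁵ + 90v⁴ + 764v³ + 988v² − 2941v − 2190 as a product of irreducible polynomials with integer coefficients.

Testing divisors of the constant over divisors of the leading coefficient, v = −3 is a root, so (v + 3) divides it; the quotient is 9v⁴ + 63v³ + 575v² − 737v − 730.
Continuing, v = 5/3 is a root, so (3v − 5) is a factor; dividing leaves 3v³ + 26v² + 235v + 146.
Next, v = −2/3 is a root, so (3v + 2) divides it; the quotient is v² + 8v + 73.
The quadratic v² + 8v + 73 has discriminant −228 < 0 and is irreducible over ℤ.

(3v + 2)(3v − 5)(v + 3)(v² + 8v + 73)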